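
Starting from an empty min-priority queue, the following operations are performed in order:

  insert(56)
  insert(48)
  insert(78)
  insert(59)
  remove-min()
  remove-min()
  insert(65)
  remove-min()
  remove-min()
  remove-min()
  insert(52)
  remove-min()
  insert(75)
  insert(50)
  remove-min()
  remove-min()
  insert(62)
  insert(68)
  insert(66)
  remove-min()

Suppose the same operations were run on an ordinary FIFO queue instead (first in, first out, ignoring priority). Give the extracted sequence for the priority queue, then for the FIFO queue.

priority queue: 48 → 56 → 59 → 65 → 78 → 52 → 50 → 75 → 62; FIFO queue: 56 → 48 → 78 → 59 → 65 → 52 → 75 → 50 → 62

insert 56 → {56}
insert 48 → {48, 56}
insert 78 → {48, 56, 78}
insert 59 → {48, 56, 59, 78}
remove-min → 48; now {56, 59, 78}
remove-min → 56; now {59, 78}
insert 65 → {59, 65, 78}
remove-min → 59; now {65, 78}
remove-min → 65; now {78}
remove-min → 78; now {}
insert 52 → {52}
remove-min → 52; now {}
insert 75 → {75}
insert 50 → {50, 75}
remove-min → 50; now {75}
remove-min → 75; now {}
insert 62 → {62}
insert 68 → {62, 68}
insert 66 → {62, 66, 68}
remove-min → 62; now {66, 68}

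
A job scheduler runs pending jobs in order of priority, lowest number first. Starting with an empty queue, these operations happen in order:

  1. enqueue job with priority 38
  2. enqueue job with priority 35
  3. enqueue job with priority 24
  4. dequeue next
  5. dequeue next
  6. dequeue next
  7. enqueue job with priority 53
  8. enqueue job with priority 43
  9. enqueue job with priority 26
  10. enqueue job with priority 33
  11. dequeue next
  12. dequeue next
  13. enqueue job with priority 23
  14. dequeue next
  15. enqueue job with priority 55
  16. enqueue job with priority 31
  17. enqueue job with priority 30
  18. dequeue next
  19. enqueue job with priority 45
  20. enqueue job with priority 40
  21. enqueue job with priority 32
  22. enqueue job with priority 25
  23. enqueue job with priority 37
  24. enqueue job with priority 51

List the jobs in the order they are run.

insert 38 → {38}
insert 35 → {35, 38}
insert 24 → {24, 35, 38}
dequeue next → 24; now {35, 38}
dequeue next → 35; now {38}
dequeue next → 38; now {}
insert 53 → {53}
insert 43 → {43, 53}
insert 26 → {26, 43, 53}
insert 33 → {26, 33, 43, 53}
dequeue next → 26; now {33, 43, 53}
dequeue next → 33; now {43, 53}
insert 23 → {23, 43, 53}
dequeue next → 23; now {43, 53}
insert 55 → {43, 53, 55}
insert 31 → {31, 43, 53, 55}
insert 30 → {30, 31, 43, 53, 55}
dequeue next → 30; now {31, 43, 53, 55}
insert 45 → {31, 43, 45, 53, 55}
insert 40 → {31, 40, 43, 45, 53, 55}
insert 32 → {31, 32, 40, 43, 45, 53, 55}
insert 25 → {25, 31, 32, 40, 43, 45, 53, 55}
insert 37 → {25, 31, 32, 37, 40, 43, 45, 53, 55}
insert 51 → {25, 31, 32, 37, 40, 43, 45, 51, 53, 55}

[24, 35, 38, 26, 33, 23, 30]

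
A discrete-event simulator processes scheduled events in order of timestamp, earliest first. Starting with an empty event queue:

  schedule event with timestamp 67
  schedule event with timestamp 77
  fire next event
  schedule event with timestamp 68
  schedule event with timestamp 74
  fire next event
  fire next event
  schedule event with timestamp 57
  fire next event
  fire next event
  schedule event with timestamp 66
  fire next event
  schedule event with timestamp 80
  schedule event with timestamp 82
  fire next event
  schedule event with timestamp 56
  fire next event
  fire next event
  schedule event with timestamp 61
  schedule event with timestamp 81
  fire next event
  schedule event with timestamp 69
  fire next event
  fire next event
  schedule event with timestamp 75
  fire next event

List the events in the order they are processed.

insert 67 → {67}
insert 77 → {67, 77}
fire next event → 67; now {77}
insert 68 → {68, 77}
insert 74 → {68, 74, 77}
fire next event → 68; now {74, 77}
fire next event → 74; now {77}
insert 57 → {57, 77}
fire next event → 57; now {77}
fire next event → 77; now {}
insert 66 → {66}
fire next event → 66; now {}
insert 80 → {80}
insert 82 → {80, 82}
fire next event → 80; now {82}
insert 56 → {56, 82}
fire next event → 56; now {82}
fire next event → 82; now {}
insert 61 → {61}
insert 81 → {61, 81}
fire next event → 61; now {81}
insert 69 → {69, 81}
fire next event → 69; now {81}
fire next event → 81; now {}
insert 75 → {75}
fire next event → 75; now {}

67, 68, 74, 57, 77, 66, 80, 56, 82, 61, 69, 81, 75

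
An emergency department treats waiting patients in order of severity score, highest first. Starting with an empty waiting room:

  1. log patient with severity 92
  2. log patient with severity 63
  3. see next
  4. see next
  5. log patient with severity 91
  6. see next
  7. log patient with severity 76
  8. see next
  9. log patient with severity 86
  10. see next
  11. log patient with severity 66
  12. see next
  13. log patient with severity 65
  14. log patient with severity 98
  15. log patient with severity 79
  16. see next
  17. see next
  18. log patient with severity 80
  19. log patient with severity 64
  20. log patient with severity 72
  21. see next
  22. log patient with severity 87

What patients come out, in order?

92, 63, 91, 76, 86, 66, 98, 79, 80

insert 92 → {92}
insert 63 → {92, 63}
see next → 92; now {63}
see next → 63; now {}
insert 91 → {91}
see next → 91; now {}
insert 76 → {76}
see next → 76; now {}
insert 86 → {86}
see next → 86; now {}
insert 66 → {66}
see next → 66; now {}
insert 65 → {65}
insert 98 → {98, 65}
insert 79 → {98, 79, 65}
see next → 98; now {79, 65}
see next → 79; now {65}
insert 80 → {80, 65}
insert 64 → {80, 65, 64}
insert 72 → {80, 72, 65, 64}
see next → 80; now {72, 65, 64}
insert 87 → {87, 72, 65, 64}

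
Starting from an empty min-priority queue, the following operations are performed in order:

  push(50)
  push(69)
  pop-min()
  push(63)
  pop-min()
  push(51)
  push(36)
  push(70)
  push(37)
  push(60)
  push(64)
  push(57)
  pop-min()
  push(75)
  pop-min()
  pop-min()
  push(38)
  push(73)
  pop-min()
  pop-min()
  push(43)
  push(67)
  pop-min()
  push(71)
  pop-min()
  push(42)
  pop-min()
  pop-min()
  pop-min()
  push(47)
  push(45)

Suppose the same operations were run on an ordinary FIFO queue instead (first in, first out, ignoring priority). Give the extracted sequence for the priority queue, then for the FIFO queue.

insert 50 → {50}
insert 69 → {50, 69}
pop-min → 50; now {69}
insert 63 → {63, 69}
pop-min → 63; now {69}
insert 51 → {51, 69}
insert 36 → {36, 51, 69}
insert 70 → {36, 51, 69, 70}
insert 37 → {36, 37, 51, 69, 70}
insert 60 → {36, 37, 51, 60, 69, 70}
insert 64 → {36, 37, 51, 60, 64, 69, 70}
insert 57 → {36, 37, 51, 57, 60, 64, 69, 70}
pop-min → 36; now {37, 51, 57, 60, 64, 69, 70}
insert 75 → {37, 51, 57, 60, 64, 69, 70, 75}
pop-min → 37; now {51, 57, 60, 64, 69, 70, 75}
pop-min → 51; now {57, 60, 64, 69, 70, 75}
insert 38 → {38, 57, 60, 64, 69, 70, 75}
insert 73 → {38, 57, 60, 64, 69, 70, 73, 75}
pop-min → 38; now {57, 60, 64, 69, 70, 73, 75}
pop-min → 57; now {60, 64, 69, 70, 73, 75}
insert 43 → {43, 60, 64, 69, 70, 73, 75}
insert 67 → {43, 60, 64, 67, 69, 70, 73, 75}
pop-min → 43; now {60, 64, 67, 69, 70, 73, 75}
insert 71 → {60, 64, 67, 69, 70, 71, 73, 75}
pop-min → 60; now {64, 67, 69, 70, 71, 73, 75}
insert 42 → {42, 64, 67, 69, 70, 71, 73, 75}
pop-min → 42; now {64, 67, 69, 70, 71, 73, 75}
pop-min → 64; now {67, 69, 70, 71, 73, 75}
pop-min → 67; now {69, 70, 71, 73, 75}
insert 47 → {47, 69, 70, 71, 73, 75}
insert 45 → {45, 47, 69, 70, 71, 73, 75}

priority queue: [50, 63, 36, 37, 51, 38, 57, 43, 60, 42, 64, 67]; FIFO queue: 50, 69, 63, 51, 36, 70, 37, 60, 64, 57, 75, 38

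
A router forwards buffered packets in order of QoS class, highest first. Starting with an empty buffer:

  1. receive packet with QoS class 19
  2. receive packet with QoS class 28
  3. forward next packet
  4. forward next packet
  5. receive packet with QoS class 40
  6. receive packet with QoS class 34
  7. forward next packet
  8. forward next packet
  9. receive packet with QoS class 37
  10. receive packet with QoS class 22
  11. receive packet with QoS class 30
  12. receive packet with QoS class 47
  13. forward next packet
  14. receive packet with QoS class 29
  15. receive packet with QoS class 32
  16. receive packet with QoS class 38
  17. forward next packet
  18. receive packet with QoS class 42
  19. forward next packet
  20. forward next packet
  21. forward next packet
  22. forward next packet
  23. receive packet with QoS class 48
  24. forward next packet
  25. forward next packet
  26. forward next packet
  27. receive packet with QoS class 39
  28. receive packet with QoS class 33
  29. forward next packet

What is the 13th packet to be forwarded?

insert 19 → {19}
insert 28 → {28, 19}
forward next packet → 28; now {19}
forward next packet → 19; now {}
insert 40 → {40}
insert 34 → {40, 34}
forward next packet → 40; now {34}
forward next packet → 34; now {}
insert 37 → {37}
insert 22 → {37, 22}
insert 30 → {37, 30, 22}
insert 47 → {47, 37, 30, 22}
forward next packet → 47; now {37, 30, 22}
insert 29 → {37, 30, 29, 22}
insert 32 → {37, 32, 30, 29, 22}
insert 38 → {38, 37, 32, 30, 29, 22}
forward next packet → 38; now {37, 32, 30, 29, 22}
insert 42 → {42, 37, 32, 30, 29, 22}
forward next packet → 42; now {37, 32, 30, 29, 22}
forward next packet → 37; now {32, 30, 29, 22}
forward next packet → 32; now {30, 29, 22}
forward next packet → 30; now {29, 22}
insert 48 → {48, 29, 22}
forward next packet → 48; now {29, 22}
forward next packet → 29; now {22}
forward next packet → 22; now {}
insert 39 → {39}
insert 33 → {39, 33}
forward next packet → 39; now {33}

22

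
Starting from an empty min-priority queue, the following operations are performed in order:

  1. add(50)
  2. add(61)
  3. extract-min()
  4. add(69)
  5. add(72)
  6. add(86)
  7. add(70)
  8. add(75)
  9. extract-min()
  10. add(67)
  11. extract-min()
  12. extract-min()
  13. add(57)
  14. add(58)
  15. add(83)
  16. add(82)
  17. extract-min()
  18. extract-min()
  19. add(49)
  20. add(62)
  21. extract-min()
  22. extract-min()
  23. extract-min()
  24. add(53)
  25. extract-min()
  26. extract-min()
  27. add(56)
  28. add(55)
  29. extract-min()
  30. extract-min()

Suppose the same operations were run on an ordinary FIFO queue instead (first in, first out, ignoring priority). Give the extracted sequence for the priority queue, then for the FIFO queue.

insert 50 → {50}
insert 61 → {50, 61}
extract-min → 50; now {61}
insert 69 → {61, 69}
insert 72 → {61, 69, 72}
insert 86 → {61, 69, 72, 86}
insert 70 → {61, 69, 70, 72, 86}
insert 75 → {61, 69, 70, 72, 75, 86}
extract-min → 61; now {69, 70, 72, 75, 86}
insert 67 → {67, 69, 70, 72, 75, 86}
extract-min → 67; now {69, 70, 72, 75, 86}
extract-min → 69; now {70, 72, 75, 86}
insert 57 → {57, 70, 72, 75, 86}
insert 58 → {57, 58, 70, 72, 75, 86}
insert 83 → {57, 58, 70, 72, 75, 83, 86}
insert 82 → {57, 58, 70, 72, 75, 82, 83, 86}
extract-min → 57; now {58, 70, 72, 75, 82, 83, 86}
extract-min → 58; now {70, 72, 75, 82, 83, 86}
insert 49 → {49, 70, 72, 75, 82, 83, 86}
insert 62 → {49, 62, 70, 72, 75, 82, 83, 86}
extract-min → 49; now {62, 70, 72, 75, 82, 83, 86}
extract-min → 62; now {70, 72, 75, 82, 83, 86}
extract-min → 70; now {72, 75, 82, 83, 86}
insert 53 → {53, 72, 75, 82, 83, 86}
extract-min → 53; now {72, 75, 82, 83, 86}
extract-min → 72; now {75, 82, 83, 86}
insert 56 → {56, 75, 82, 83, 86}
insert 55 → {55, 56, 75, 82, 83, 86}
extract-min → 55; now {56, 75, 82, 83, 86}
extract-min → 56; now {75, 82, 83, 86}

priority queue: 50 → 61 → 67 → 69 → 57 → 58 → 49 → 62 → 70 → 53 → 72 → 55 → 56; FIFO queue: 50 → 61 → 69 → 72 → 86 → 70 → 75 → 67 → 57 → 58 → 83 → 82 → 49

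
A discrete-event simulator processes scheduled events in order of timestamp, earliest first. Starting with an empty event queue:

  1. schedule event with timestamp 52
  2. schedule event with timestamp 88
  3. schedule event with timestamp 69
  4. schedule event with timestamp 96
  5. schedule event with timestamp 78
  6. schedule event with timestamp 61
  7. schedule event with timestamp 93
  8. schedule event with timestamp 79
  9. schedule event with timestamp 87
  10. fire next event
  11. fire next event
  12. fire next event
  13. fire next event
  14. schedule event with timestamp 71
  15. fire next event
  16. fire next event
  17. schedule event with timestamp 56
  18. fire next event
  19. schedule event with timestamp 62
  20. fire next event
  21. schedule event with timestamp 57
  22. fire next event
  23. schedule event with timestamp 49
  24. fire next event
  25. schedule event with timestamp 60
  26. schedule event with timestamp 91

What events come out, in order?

[52, 61, 69, 78, 71, 79, 56, 62, 57, 49]

insert 52 → {52}
insert 88 → {52, 88}
insert 69 → {52, 69, 88}
insert 96 → {52, 69, 88, 96}
insert 78 → {52, 69, 78, 88, 96}
insert 61 → {52, 61, 69, 78, 88, 96}
insert 93 → {52, 61, 69, 78, 88, 93, 96}
insert 79 → {52, 61, 69, 78, 79, 88, 93, 96}
insert 87 → {52, 61, 69, 78, 79, 87, 88, 93, 96}
fire next event → 52; now {61, 69, 78, 79, 87, 88, 93, 96}
fire next event → 61; now {69, 78, 79, 87, 88, 93, 96}
fire next event → 69; now {78, 79, 87, 88, 93, 96}
fire next event → 78; now {79, 87, 88, 93, 96}
insert 71 → {71, 79, 87, 88, 93, 96}
fire next event → 71; now {79, 87, 88, 93, 96}
fire next event → 79; now {87, 88, 93, 96}
insert 56 → {56, 87, 88, 93, 96}
fire next event → 56; now {87, 88, 93, 96}
insert 62 → {62, 87, 88, 93, 96}
fire next event → 62; now {87, 88, 93, 96}
insert 57 → {57, 87, 88, 93, 96}
fire next event → 57; now {87, 88, 93, 96}
insert 49 → {49, 87, 88, 93, 96}
fire next event → 49; now {87, 88, 93, 96}
insert 60 → {60, 87, 88, 93, 96}
insert 91 → {60, 87, 88, 91, 93, 96}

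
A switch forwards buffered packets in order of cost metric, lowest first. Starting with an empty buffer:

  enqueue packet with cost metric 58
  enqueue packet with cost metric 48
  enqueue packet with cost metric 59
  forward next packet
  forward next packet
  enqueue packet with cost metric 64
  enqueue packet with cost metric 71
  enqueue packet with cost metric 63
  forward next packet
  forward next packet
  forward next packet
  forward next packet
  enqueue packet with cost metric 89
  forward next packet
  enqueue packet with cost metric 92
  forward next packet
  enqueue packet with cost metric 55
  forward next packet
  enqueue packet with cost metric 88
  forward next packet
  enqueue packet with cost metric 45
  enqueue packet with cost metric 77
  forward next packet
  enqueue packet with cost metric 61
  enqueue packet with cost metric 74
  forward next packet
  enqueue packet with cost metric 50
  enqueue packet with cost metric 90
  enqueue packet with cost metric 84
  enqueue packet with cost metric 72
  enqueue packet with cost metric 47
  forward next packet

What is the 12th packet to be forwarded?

insert 58 → {58}
insert 48 → {48, 58}
insert 59 → {48, 58, 59}
forward next packet → 48; now {58, 59}
forward next packet → 58; now {59}
insert 64 → {59, 64}
insert 71 → {59, 64, 71}
insert 63 → {59, 63, 64, 71}
forward next packet → 59; now {63, 64, 71}
forward next packet → 63; now {64, 71}
forward next packet → 64; now {71}
forward next packet → 71; now {}
insert 89 → {89}
forward next packet → 89; now {}
insert 92 → {92}
forward next packet → 92; now {}
insert 55 → {55}
forward next packet → 55; now {}
insert 88 → {88}
forward next packet → 88; now {}
insert 45 → {45}
insert 77 → {45, 77}
forward next packet → 45; now {77}
insert 61 → {61, 77}
insert 74 → {61, 74, 77}
forward next packet → 61; now {74, 77}
insert 50 → {50, 74, 77}
insert 90 → {50, 74, 77, 90}
insert 84 → {50, 74, 77, 84, 90}
insert 72 → {50, 72, 74, 77, 84, 90}
insert 47 → {47, 50, 72, 74, 77, 84, 90}
forward next packet → 47; now {50, 72, 74, 77, 84, 90}

61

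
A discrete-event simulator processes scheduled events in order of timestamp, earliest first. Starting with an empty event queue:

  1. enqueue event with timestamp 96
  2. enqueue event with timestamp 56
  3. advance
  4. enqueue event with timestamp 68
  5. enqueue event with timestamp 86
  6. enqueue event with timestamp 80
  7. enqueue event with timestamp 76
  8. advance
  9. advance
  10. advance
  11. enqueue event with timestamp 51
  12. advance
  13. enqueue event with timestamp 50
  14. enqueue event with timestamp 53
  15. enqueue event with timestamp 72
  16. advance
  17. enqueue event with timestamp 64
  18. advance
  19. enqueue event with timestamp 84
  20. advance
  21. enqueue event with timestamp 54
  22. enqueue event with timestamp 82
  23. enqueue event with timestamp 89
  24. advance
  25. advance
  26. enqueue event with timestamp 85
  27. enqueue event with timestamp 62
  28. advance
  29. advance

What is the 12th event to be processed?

insert 96 → {96}
insert 56 → {56, 96}
advance → 56; now {96}
insert 68 → {68, 96}
insert 86 → {68, 86, 96}
insert 80 → {68, 80, 86, 96}
insert 76 → {68, 76, 80, 86, 96}
advance → 68; now {76, 80, 86, 96}
advance → 76; now {80, 86, 96}
advance → 80; now {86, 96}
insert 51 → {51, 86, 96}
advance → 51; now {86, 96}
insert 50 → {50, 86, 96}
insert 53 → {50, 53, 86, 96}
insert 72 → {50, 53, 72, 86, 96}
advance → 50; now {53, 72, 86, 96}
insert 64 → {53, 64, 72, 86, 96}
advance → 53; now {64, 72, 86, 96}
insert 84 → {64, 72, 84, 86, 96}
advance → 64; now {72, 84, 86, 96}
insert 54 → {54, 72, 84, 86, 96}
insert 82 → {54, 72, 82, 84, 86, 96}
insert 89 → {54, 72, 82, 84, 86, 89, 96}
advance → 54; now {72, 82, 84, 86, 89, 96}
advance → 72; now {82, 84, 86, 89, 96}
insert 85 → {82, 84, 85, 86, 89, 96}
insert 62 → {62, 82, 84, 85, 86, 89, 96}
advance → 62; now {82, 84, 85, 86, 89, 96}
advance → 82; now {84, 85, 86, 89, 96}

82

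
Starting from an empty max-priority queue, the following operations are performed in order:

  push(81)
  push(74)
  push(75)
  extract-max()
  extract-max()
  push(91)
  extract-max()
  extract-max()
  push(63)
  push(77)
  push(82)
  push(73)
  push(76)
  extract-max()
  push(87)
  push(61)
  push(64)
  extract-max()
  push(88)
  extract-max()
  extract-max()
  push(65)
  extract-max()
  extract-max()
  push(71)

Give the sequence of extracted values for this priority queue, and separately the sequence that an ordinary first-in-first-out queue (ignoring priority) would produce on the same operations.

priority queue: 81 → 75 → 91 → 74 → 82 → 87 → 88 → 77 → 76 → 73; FIFO queue: 81 → 74 → 75 → 91 → 63 → 77 → 82 → 73 → 76 → 87

insert 81 → {81}
insert 74 → {81, 74}
insert 75 → {81, 75, 74}
extract-max → 81; now {75, 74}
extract-max → 75; now {74}
insert 91 → {91, 74}
extract-max → 91; now {74}
extract-max → 74; now {}
insert 63 → {63}
insert 77 → {77, 63}
insert 82 → {82, 77, 63}
insert 73 → {82, 77, 73, 63}
insert 76 → {82, 77, 76, 73, 63}
extract-max → 82; now {77, 76, 73, 63}
insert 87 → {87, 77, 76, 73, 63}
insert 61 → {87, 77, 76, 73, 63, 61}
insert 64 → {87, 77, 76, 73, 64, 63, 61}
extract-max → 87; now {77, 76, 73, 64, 63, 61}
insert 88 → {88, 77, 76, 73, 64, 63, 61}
extract-max → 88; now {77, 76, 73, 64, 63, 61}
extract-max → 77; now {76, 73, 64, 63, 61}
insert 65 → {76, 73, 65, 64, 63, 61}
extract-max → 76; now {73, 65, 64, 63, 61}
extract-max → 73; now {65, 64, 63, 61}
insert 71 → {71, 65, 64, 63, 61}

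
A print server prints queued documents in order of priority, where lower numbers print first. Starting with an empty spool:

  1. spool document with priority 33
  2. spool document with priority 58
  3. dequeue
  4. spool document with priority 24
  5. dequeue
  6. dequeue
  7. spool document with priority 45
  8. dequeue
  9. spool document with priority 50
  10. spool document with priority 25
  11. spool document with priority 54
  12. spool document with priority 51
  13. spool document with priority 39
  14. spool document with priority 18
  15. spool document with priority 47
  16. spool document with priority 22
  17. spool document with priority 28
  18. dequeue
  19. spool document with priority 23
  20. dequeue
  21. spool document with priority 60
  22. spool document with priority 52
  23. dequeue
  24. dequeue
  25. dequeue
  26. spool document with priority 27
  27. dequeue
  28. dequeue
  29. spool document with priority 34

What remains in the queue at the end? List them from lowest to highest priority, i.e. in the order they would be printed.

insert 33 → {33}
insert 58 → {33, 58}
dequeue → 33; now {58}
insert 24 → {24, 58}
dequeue → 24; now {58}
dequeue → 58; now {}
insert 45 → {45}
dequeue → 45; now {}
insert 50 → {50}
insert 25 → {25, 50}
insert 54 → {25, 50, 54}
insert 51 → {25, 50, 51, 54}
insert 39 → {25, 39, 50, 51, 54}
insert 18 → {18, 25, 39, 50, 51, 54}
insert 47 → {18, 25, 39, 47, 50, 51, 54}
insert 22 → {18, 22, 25, 39, 47, 50, 51, 54}
insert 28 → {18, 22, 25, 28, 39, 47, 50, 51, 54}
dequeue → 18; now {22, 25, 28, 39, 47, 50, 51, 54}
insert 23 → {22, 23, 25, 28, 39, 47, 50, 51, 54}
dequeue → 22; now {23, 25, 28, 39, 47, 50, 51, 54}
insert 60 → {23, 25, 28, 39, 47, 50, 51, 54, 60}
insert 52 → {23, 25, 28, 39, 47, 50, 51, 52, 54, 60}
dequeue → 23; now {25, 28, 39, 47, 50, 51, 52, 54, 60}
dequeue → 25; now {28, 39, 47, 50, 51, 52, 54, 60}
dequeue → 28; now {39, 47, 50, 51, 52, 54, 60}
insert 27 → {27, 39, 47, 50, 51, 52, 54, 60}
dequeue → 27; now {39, 47, 50, 51, 52, 54, 60}
dequeue → 39; now {47, 50, 51, 52, 54, 60}
insert 34 → {34, 47, 50, 51, 52, 54, 60}

34 → 47 → 50 → 51 → 52 → 54 → 60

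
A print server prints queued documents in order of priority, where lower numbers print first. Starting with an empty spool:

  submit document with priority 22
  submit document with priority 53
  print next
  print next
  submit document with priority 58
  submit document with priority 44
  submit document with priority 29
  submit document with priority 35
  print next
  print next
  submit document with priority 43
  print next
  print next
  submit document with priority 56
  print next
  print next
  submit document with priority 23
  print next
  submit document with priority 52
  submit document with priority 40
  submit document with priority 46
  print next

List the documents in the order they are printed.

insert 22 → {22}
insert 53 → {22, 53}
print next → 22; now {53}
print next → 53; now {}
insert 58 → {58}
insert 44 → {44, 58}
insert 29 → {29, 44, 58}
insert 35 → {29, 35, 44, 58}
print next → 29; now {35, 44, 58}
print next → 35; now {44, 58}
insert 43 → {43, 44, 58}
print next → 43; now {44, 58}
print next → 44; now {58}
insert 56 → {56, 58}
print next → 56; now {58}
print next → 58; now {}
insert 23 → {23}
print next → 23; now {}
insert 52 → {52}
insert 40 → {40, 52}
insert 46 → {40, 46, 52}
print next → 40; now {46, 52}

22, 53, 29, 35, 43, 44, 56, 58, 23, 40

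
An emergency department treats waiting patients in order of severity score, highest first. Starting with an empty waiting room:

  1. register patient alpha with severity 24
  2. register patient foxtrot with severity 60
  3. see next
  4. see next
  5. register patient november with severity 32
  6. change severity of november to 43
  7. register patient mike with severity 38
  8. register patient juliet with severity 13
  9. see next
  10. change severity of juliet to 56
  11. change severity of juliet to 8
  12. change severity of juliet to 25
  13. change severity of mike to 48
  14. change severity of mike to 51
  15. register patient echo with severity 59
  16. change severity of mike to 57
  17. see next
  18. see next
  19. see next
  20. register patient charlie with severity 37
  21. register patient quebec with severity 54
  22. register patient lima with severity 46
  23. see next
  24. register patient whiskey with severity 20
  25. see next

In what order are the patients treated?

foxtrot → alpha → november → echo → mike → juliet → quebec → lima

add alpha (severity 24) → {alpha:24}
add foxtrot (severity 60) → {foxtrot:60, alpha:24}
see next → foxtrot; now {alpha:24}
see next → alpha; now {}
add november (severity 32) → {november:32}
update november to severity 43 → {november:43}
add mike (severity 38) → {november:43, mike:38}
add juliet (severity 13) → {november:43, mike:38, juliet:13}
see next → november; now {mike:38, juliet:13}
update juliet to severity 56 → {juliet:56, mike:38}
update juliet to severity 8 → {mike:38, juliet:8}
update juliet to severity 25 → {mike:38, juliet:25}
update mike to severity 48 → {mike:48, juliet:25}
update mike to severity 51 → {mike:51, juliet:25}
add echo (severity 59) → {echo:59, mike:51, juliet:25}
update mike to severity 57 → {echo:59, mike:57, juliet:25}
see next → echo; now {mike:57, juliet:25}
see next → mike; now {juliet:25}
see next → juliet; now {}
add charlie (severity 37) → {charlie:37}
add quebec (severity 54) → {quebec:54, charlie:37}
add lima (severity 46) → {quebec:54, lima:46, charlie:37}
see next → quebec; now {lima:46, charlie:37}
add whiskey (severity 20) → {lima:46, charlie:37, whiskey:20}
see next → lima; now {charlie:37, whiskey:20}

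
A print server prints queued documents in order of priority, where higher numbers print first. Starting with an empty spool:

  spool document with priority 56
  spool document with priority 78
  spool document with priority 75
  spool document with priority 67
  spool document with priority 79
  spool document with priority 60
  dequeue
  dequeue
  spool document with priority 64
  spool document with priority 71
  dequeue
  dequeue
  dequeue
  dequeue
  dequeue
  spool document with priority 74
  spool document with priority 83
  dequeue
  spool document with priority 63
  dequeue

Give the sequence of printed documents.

79 → 78 → 75 → 71 → 67 → 64 → 60 → 83 → 74

insert 56 → {56}
insert 78 → {78, 56}
insert 75 → {78, 75, 56}
insert 67 → {78, 75, 67, 56}
insert 79 → {79, 78, 75, 67, 56}
insert 60 → {79, 78, 75, 67, 60, 56}
dequeue → 79; now {78, 75, 67, 60, 56}
dequeue → 78; now {75, 67, 60, 56}
insert 64 → {75, 67, 64, 60, 56}
insert 71 → {75, 71, 67, 64, 60, 56}
dequeue → 75; now {71, 67, 64, 60, 56}
dequeue → 71; now {67, 64, 60, 56}
dequeue → 67; now {64, 60, 56}
dequeue → 64; now {60, 56}
dequeue → 60; now {56}
insert 74 → {74, 56}
insert 83 → {83, 74, 56}
dequeue → 83; now {74, 56}
insert 63 → {74, 63, 56}
dequeue → 74; now {63, 56}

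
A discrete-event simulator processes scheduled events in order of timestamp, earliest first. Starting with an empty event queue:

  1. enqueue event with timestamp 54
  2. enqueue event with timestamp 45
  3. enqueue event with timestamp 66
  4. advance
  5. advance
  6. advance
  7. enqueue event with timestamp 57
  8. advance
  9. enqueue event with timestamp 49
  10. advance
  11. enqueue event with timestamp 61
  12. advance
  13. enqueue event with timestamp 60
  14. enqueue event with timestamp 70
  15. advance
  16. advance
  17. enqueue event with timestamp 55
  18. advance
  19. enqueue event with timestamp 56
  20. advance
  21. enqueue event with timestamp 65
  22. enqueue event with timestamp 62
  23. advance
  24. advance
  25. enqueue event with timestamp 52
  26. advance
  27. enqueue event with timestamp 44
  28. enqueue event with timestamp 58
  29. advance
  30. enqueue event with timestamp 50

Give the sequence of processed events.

45 → 54 → 66 → 57 → 49 → 61 → 60 → 70 → 55 → 56 → 62 → 65 → 52 → 44

insert 54 → {54}
insert 45 → {45, 54}
insert 66 → {45, 54, 66}
advance → 45; now {54, 66}
advance → 54; now {66}
advance → 66; now {}
insert 57 → {57}
advance → 57; now {}
insert 49 → {49}
advance → 49; now {}
insert 61 → {61}
advance → 61; now {}
insert 60 → {60}
insert 70 → {60, 70}
advance → 60; now {70}
advance → 70; now {}
insert 55 → {55}
advance → 55; now {}
insert 56 → {56}
advance → 56; now {}
insert 65 → {65}
insert 62 → {62, 65}
advance → 62; now {65}
advance → 65; now {}
insert 52 → {52}
advance → 52; now {}
insert 44 → {44}
insert 58 → {44, 58}
advance → 44; now {58}
insert 50 → {50, 58}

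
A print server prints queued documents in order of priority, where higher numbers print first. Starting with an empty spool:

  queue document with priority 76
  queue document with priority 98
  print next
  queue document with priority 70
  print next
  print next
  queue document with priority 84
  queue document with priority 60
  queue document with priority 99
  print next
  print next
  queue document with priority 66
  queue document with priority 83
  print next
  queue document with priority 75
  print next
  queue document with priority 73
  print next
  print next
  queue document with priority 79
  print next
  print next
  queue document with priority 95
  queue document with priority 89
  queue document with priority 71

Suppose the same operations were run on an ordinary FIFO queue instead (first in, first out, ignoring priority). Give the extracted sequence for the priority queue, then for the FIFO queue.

priority queue: [98, 76, 70, 99, 84, 83, 75, 73, 66, 79, 60]; FIFO queue: 76, 98, 70, 84, 60, 99, 66, 83, 75, 73, 79

insert 76 → {76}
insert 98 → {98, 76}
print next → 98; now {76}
insert 70 → {76, 70}
print next → 76; now {70}
print next → 70; now {}
insert 84 → {84}
insert 60 → {84, 60}
insert 99 → {99, 84, 60}
print next → 99; now {84, 60}
print next → 84; now {60}
insert 66 → {66, 60}
insert 83 → {83, 66, 60}
print next → 83; now {66, 60}
insert 75 → {75, 66, 60}
print next → 75; now {66, 60}
insert 73 → {73, 66, 60}
print next → 73; now {66, 60}
print next → 66; now {60}
insert 79 → {79, 60}
print next → 79; now {60}
print next → 60; now {}
insert 95 → {95}
insert 89 → {95, 89}
insert 71 → {95, 89, 71}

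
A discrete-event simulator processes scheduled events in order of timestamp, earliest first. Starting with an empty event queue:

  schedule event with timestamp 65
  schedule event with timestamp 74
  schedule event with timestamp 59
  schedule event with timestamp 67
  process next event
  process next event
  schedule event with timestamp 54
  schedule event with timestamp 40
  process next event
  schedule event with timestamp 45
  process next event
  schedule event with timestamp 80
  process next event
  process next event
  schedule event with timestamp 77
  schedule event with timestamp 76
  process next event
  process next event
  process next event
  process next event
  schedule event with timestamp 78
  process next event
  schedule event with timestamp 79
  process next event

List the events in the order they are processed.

[59, 65, 40, 45, 54, 67, 74, 76, 77, 80, 78, 79]

insert 65 → {65}
insert 74 → {65, 74}
insert 59 → {59, 65, 74}
insert 67 → {59, 65, 67, 74}
process next event → 59; now {65, 67, 74}
process next event → 65; now {67, 74}
insert 54 → {54, 67, 74}
insert 40 → {40, 54, 67, 74}
process next event → 40; now {54, 67, 74}
insert 45 → {45, 54, 67, 74}
process next event → 45; now {54, 67, 74}
insert 80 → {54, 67, 74, 80}
process next event → 54; now {67, 74, 80}
process next event → 67; now {74, 80}
insert 77 → {74, 77, 80}
insert 76 → {74, 76, 77, 80}
process next event → 74; now {76, 77, 80}
process next event → 76; now {77, 80}
process next event → 77; now {80}
process next event → 80; now {}
insert 78 → {78}
process next event → 78; now {}
insert 79 → {79}
process next event → 79; now {}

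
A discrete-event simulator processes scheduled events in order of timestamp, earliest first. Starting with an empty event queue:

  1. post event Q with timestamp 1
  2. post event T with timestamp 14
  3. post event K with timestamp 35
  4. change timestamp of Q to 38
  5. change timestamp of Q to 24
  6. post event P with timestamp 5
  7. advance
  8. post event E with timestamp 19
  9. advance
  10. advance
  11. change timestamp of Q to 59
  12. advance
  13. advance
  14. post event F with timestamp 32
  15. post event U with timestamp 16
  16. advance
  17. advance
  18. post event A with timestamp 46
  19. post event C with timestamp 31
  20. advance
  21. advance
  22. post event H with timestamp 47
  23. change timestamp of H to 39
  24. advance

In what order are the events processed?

add Q (timestamp 1) → {Q:1}
add T (timestamp 14) → {Q:1, T:14}
add K (timestamp 35) → {Q:1, T:14, K:35}
update Q to timestamp 38 → {T:14, K:35, Q:38}
update Q to timestamp 24 → {T:14, Q:24, K:35}
add P (timestamp 5) → {P:5, T:14, Q:24, K:35}
advance → P; now {T:14, Q:24, K:35}
add E (timestamp 19) → {T:14, E:19, Q:24, K:35}
advance → T; now {E:19, Q:24, K:35}
advance → E; now {Q:24, K:35}
update Q to timestamp 59 → {K:35, Q:59}
advance → K; now {Q:59}
advance → Q; now {}
add F (timestamp 32) → {F:32}
add U (timestamp 16) → {U:16, F:32}
advance → U; now {F:32}
advance → F; now {}
add A (timestamp 46) → {A:46}
add C (timestamp 31) → {C:31, A:46}
advance → C; now {A:46}
advance → A; now {}
add H (timestamp 47) → {H:47}
update H to timestamp 39 → {H:39}
advance → H; now {}

P, T, E, K, Q, U, F, C, A, H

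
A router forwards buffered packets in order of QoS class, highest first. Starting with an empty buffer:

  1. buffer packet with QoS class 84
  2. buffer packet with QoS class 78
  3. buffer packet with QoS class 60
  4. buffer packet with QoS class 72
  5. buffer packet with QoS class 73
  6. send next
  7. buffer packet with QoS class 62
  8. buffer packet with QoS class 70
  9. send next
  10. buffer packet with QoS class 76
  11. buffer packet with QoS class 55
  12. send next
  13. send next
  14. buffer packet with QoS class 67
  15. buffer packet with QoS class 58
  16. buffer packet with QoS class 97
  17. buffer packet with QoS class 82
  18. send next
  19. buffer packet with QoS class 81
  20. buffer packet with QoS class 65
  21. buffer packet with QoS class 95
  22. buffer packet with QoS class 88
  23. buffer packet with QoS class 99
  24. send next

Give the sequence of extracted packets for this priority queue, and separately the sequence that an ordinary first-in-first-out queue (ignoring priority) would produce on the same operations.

priority queue: 84 → 78 → 76 → 73 → 97 → 99; FIFO queue: 84 → 78 → 60 → 72 → 73 → 62

insert 84 → {84}
insert 78 → {84, 78}
insert 60 → {84, 78, 60}
insert 72 → {84, 78, 72, 60}
insert 73 → {84, 78, 73, 72, 60}
send next → 84; now {78, 73, 72, 60}
insert 62 → {78, 73, 72, 62, 60}
insert 70 → {78, 73, 72, 70, 62, 60}
send next → 78; now {73, 72, 70, 62, 60}
insert 76 → {76, 73, 72, 70, 62, 60}
insert 55 → {76, 73, 72, 70, 62, 60, 55}
send next → 76; now {73, 72, 70, 62, 60, 55}
send next → 73; now {72, 70, 62, 60, 55}
insert 67 → {72, 70, 67, 62, 60, 55}
insert 58 → {72, 70, 67, 62, 60, 58, 55}
insert 97 → {97, 72, 70, 67, 62, 60, 58, 55}
insert 82 → {97, 82, 72, 70, 67, 62, 60, 58, 55}
send next → 97; now {82, 72, 70, 67, 62, 60, 58, 55}
insert 81 → {82, 81, 72, 70, 67, 62, 60, 58, 55}
insert 65 → {82, 81, 72, 70, 67, 65, 62, 60, 58, 55}
insert 95 → {95, 82, 81, 72, 70, 67, 65, 62, 60, 58, 55}
insert 88 → {95, 88, 82, 81, 72, 70, 67, 65, 62, 60, 58, 55}
insert 99 → {99, 95, 88, 82, 81, 72, 70, 67, 65, 62, 60, 58, 55}
send next → 99; now {95, 88, 82, 81, 72, 70, 67, 65, 62, 60, 58, 55}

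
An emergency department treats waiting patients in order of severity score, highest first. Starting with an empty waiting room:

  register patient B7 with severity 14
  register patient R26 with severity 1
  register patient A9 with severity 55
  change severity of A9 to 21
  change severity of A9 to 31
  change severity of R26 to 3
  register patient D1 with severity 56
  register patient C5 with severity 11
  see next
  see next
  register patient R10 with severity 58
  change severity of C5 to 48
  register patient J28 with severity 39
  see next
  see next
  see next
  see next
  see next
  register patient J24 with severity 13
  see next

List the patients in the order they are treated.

add B7 (severity 14) → {B7:14}
add R26 (severity 1) → {B7:14, R26:1}
add A9 (severity 55) → {A9:55, B7:14, R26:1}
update A9 to severity 21 → {A9:21, B7:14, R26:1}
update A9 to severity 31 → {A9:31, B7:14, R26:1}
update R26 to severity 3 → {A9:31, B7:14, R26:3}
add D1 (severity 56) → {D1:56, A9:31, B7:14, R26:3}
add C5 (severity 11) → {D1:56, A9:31, B7:14, C5:11, R26:3}
see next → D1; now {A9:31, B7:14, C5:11, R26:3}
see next → A9; now {B7:14, C5:11, R26:3}
add R10 (severity 58) → {R10:58, B7:14, C5:11, R26:3}
update C5 to severity 48 → {R10:58, C5:48, B7:14, R26:3}
add J28 (severity 39) → {R10:58, C5:48, J28:39, B7:14, R26:3}
see next → R10; now {C5:48, J28:39, B7:14, R26:3}
see next → C5; now {J28:39, B7:14, R26:3}
see next → J28; now {B7:14, R26:3}
see next → B7; now {R26:3}
see next → R26; now {}
add J24 (severity 13) → {J24:13}
see next → J24; now {}

[D1, A9, R10, C5, J28, B7, R26, J24]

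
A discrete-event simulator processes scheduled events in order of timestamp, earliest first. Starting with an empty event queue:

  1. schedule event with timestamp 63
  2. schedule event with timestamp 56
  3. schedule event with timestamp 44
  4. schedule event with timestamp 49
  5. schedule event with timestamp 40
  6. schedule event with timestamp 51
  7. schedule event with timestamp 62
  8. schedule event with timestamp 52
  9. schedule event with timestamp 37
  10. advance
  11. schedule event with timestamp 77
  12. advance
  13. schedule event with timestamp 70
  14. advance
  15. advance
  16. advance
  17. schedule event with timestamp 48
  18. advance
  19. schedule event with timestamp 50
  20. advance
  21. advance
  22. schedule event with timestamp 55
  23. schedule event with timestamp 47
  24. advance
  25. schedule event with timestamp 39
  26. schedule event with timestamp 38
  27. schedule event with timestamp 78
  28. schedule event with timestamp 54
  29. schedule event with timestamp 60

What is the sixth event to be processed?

48

insert 63 → {63}
insert 56 → {56, 63}
insert 44 → {44, 56, 63}
insert 49 → {44, 49, 56, 63}
insert 40 → {40, 44, 49, 56, 63}
insert 51 → {40, 44, 49, 51, 56, 63}
insert 62 → {40, 44, 49, 51, 56, 62, 63}
insert 52 → {40, 44, 49, 51, 52, 56, 62, 63}
insert 37 → {37, 40, 44, 49, 51, 52, 56, 62, 63}
advance → 37; now {40, 44, 49, 51, 52, 56, 62, 63}
insert 77 → {40, 44, 49, 51, 52, 56, 62, 63, 77}
advance → 40; now {44, 49, 51, 52, 56, 62, 63, 77}
insert 70 → {44, 49, 51, 52, 56, 62, 63, 70, 77}
advance → 44; now {49, 51, 52, 56, 62, 63, 70, 77}
advance → 49; now {51, 52, 56, 62, 63, 70, 77}
advance → 51; now {52, 56, 62, 63, 70, 77}
insert 48 → {48, 52, 56, 62, 63, 70, 77}
advance → 48; now {52, 56, 62, 63, 70, 77}
insert 50 → {50, 52, 56, 62, 63, 70, 77}
advance → 50; now {52, 56, 62, 63, 70, 77}
advance → 52; now {56, 62, 63, 70, 77}
insert 55 → {55, 56, 62, 63, 70, 77}
insert 47 → {47, 55, 56, 62, 63, 70, 77}
advance → 47; now {55, 56, 62, 63, 70, 77}
insert 39 → {39, 55, 56, 62, 63, 70, 77}
insert 38 → {38, 39, 55, 56, 62, 63, 70, 77}
insert 78 → {38, 39, 55, 56, 62, 63, 70, 77, 78}
insert 54 → {38, 39, 54, 55, 56, 62, 63, 70, 77, 78}
insert 60 → {38, 39, 54, 55, 56, 60, 62, 63, 70, 77, 78}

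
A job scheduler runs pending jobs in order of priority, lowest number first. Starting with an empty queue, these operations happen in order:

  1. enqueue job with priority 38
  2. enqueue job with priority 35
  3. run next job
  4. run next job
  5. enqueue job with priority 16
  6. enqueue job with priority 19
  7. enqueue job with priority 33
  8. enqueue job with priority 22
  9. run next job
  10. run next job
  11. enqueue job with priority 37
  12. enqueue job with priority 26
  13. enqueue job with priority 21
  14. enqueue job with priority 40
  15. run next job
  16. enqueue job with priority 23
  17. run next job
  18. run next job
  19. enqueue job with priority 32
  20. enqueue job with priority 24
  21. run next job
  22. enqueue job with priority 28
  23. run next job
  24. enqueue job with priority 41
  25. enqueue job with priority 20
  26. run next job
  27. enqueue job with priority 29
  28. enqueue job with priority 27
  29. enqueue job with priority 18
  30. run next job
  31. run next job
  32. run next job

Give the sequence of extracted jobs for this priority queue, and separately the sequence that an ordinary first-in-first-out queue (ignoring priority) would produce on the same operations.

insert 38 → {38}
insert 35 → {35, 38}
run next job → 35; now {38}
run next job → 38; now {}
insert 16 → {16}
insert 19 → {16, 19}
insert 33 → {16, 19, 33}
insert 22 → {16, 19, 22, 33}
run next job → 16; now {19, 22, 33}
run next job → 19; now {22, 33}
insert 37 → {22, 33, 37}
insert 26 → {22, 26, 33, 37}
insert 21 → {21, 22, 26, 33, 37}
insert 40 → {21, 22, 26, 33, 37, 40}
run next job → 21; now {22, 26, 33, 37, 40}
insert 23 → {22, 23, 26, 33, 37, 40}
run next job → 22; now {23, 26, 33, 37, 40}
run next job → 23; now {26, 33, 37, 40}
insert 32 → {26, 32, 33, 37, 40}
insert 24 → {24, 26, 32, 33, 37, 40}
run next job → 24; now {26, 32, 33, 37, 40}
insert 28 → {26, 28, 32, 33, 37, 40}
run next job → 26; now {28, 32, 33, 37, 40}
insert 41 → {28, 32, 33, 37, 40, 41}
insert 20 → {20, 28, 32, 33, 37, 40, 41}
run next job → 20; now {28, 32, 33, 37, 40, 41}
insert 29 → {28, 29, 32, 33, 37, 40, 41}
insert 27 → {27, 28, 29, 32, 33, 37, 40, 41}
insert 18 → {18, 27, 28, 29, 32, 33, 37, 40, 41}
run next job → 18; now {27, 28, 29, 32, 33, 37, 40, 41}
run next job → 27; now {28, 29, 32, 33, 37, 40, 41}
run next job → 28; now {29, 32, 33, 37, 40, 41}

priority queue: 35, 38, 16, 19, 21, 22, 23, 24, 26, 20, 18, 27, 28; FIFO queue: 38, 35, 16, 19, 33, 22, 37, 26, 21, 40, 23, 32, 24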